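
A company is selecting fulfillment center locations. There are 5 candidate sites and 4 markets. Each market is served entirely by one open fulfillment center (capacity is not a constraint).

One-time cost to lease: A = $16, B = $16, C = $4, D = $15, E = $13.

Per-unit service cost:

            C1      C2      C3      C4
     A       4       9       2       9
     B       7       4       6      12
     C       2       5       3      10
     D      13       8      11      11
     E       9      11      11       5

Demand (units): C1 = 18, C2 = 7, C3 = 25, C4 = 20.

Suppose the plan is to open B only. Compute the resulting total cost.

Each market is assigned to its cheapest site among the open ones.
{B}: C1→B 7·18=126, C2→B 4·7=28, C3→B 6·25=150, C4→B 12·20=240. Service 544; fixed 16; total 560.

Total cost: 560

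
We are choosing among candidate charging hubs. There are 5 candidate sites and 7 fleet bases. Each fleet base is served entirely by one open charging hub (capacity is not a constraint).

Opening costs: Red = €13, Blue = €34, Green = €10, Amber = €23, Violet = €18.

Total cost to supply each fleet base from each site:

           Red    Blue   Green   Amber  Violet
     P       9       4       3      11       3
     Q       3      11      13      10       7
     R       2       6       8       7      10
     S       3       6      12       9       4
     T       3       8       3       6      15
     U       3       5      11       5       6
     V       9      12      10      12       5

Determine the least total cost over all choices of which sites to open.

Minimum total cost: 45

For any fixed open set, each fleet base goes to its cheapest open site; total = fixed + service.
{Red}: P→Red 9, Q→Red 3, R→Red 2, S→Red 3, T→Red 3, U→Red 3, V→Red 9. Service 32; fixed 13; total 45.
{Red, Green}: service 26 + fixed 23 = 49
{Red, Violet}: P→Violet 3, Q→Red 3, R→Red 2, S→Red 3, T→Red 3, U→Red 3, V→Violet 5. Service 22; fixed 31; total 53.
{Red, Blue, Green, Amber, Violet}: service 22 + fixed 98 = 120
No other subset beats 45.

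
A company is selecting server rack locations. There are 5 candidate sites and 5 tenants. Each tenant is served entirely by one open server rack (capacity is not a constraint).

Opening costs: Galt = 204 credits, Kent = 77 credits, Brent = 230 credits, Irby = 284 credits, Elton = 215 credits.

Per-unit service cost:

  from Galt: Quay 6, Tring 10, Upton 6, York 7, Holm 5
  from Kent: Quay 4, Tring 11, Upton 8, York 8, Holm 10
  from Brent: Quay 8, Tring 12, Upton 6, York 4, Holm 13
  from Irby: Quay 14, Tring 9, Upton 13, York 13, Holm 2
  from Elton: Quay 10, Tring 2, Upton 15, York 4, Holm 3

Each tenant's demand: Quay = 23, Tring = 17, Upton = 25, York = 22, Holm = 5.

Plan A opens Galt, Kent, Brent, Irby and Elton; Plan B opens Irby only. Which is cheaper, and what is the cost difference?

Plan B is cheaper by 4.

Plan A: {Galt, Kent, Brent, Irby, Elton}: Quay→Kent 4·23=92, Tring→Elton 2·17=34, Upton→Galt 6·25=150, York→Brent 4·22=88, Holm→Irby 2·5=10. Service 374; fixed 1010; total 1384.
Plan B: {Irby}: Quay→Irby 14·23=322, Tring→Irby 9·17=153, Upton→Irby 13·25=325, York→Irby 13·22=286, Holm→Irby 2·5=10. Service 1096; fixed 284; total 1380.
Difference: |1384 − 1380| = 4.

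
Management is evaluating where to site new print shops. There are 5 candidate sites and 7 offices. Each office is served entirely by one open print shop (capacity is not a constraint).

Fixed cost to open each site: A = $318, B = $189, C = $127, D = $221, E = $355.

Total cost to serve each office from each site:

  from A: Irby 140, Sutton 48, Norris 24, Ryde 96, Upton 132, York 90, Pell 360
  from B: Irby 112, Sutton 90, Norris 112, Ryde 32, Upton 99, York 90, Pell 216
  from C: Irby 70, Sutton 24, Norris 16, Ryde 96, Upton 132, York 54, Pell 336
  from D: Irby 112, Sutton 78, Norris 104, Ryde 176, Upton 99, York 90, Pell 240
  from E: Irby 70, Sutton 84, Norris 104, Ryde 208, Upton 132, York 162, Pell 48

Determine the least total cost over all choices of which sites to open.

For any fixed open set, each office goes to its cheapest open site; total = fixed + service.
{B, C}: Irby→C 70, Sutton→C 24, Norris→C 16, Ryde→B 32, Upton→B 99, York→C 54, Pell→B 216. Service 511; fixed 316; total 827.
{C}: Irby→C 70, Sutton→C 24, Norris→C 16, Ryde→C 96, Upton→C 132, York→C 54, Pell→C 336. Service 728; fixed 127; total 855.
{C, E}: Irby→C 70, Sutton→C 24, Norris→C 16, Ryde→C 96, Upton→C 132, York→C 54, Pell→E 48. Service 440; fixed 482; total 922.
{A, B, C, D, E}: service 343 + fixed 1210 = 1553
No other subset beats 827.

Minimum total cost: 827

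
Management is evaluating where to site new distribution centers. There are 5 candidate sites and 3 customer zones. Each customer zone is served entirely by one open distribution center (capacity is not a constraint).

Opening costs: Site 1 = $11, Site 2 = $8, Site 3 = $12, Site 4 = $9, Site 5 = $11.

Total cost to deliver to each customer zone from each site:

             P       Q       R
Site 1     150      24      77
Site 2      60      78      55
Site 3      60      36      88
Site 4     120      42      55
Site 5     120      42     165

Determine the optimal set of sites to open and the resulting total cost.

Open Site 1 and Site 2; minimum total cost 158.

For any fixed open set, each customer zone goes to its cheapest open site; total = fixed + service.
{Site 1, Site 2}: P→Site 2 60, Q→Site 1 24, R→Site 2 55. Service 139; fixed 19; total 158.
{Site 1, Site 2, Site 4}: P→Site 2 60, Q→Site 1 24, R→Site 2 55. Service 139; fixed 28; total 167.
{Site 1, Site 2, Site 5}: P→Site 2 60, Q→Site 1 24, R→Site 2 55. Service 139; fixed 30; total 169.
{Site 1, Site 2, Site 3, Site 4, Site 5}: P→Site 2 60, Q→Site 1 24, R→Site 2 55. Service 139; fixed 51; total 190.
No other subset beats 158.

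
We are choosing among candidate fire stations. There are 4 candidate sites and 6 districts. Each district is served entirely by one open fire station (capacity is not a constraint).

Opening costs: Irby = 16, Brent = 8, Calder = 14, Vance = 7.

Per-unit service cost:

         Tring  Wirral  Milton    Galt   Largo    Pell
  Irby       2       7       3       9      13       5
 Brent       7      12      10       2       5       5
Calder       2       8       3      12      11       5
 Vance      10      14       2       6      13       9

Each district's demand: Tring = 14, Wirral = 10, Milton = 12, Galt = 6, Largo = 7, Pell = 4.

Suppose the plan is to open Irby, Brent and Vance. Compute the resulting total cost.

Each district is assigned to its cheapest site among the open ones.
{Irby, Brent, Vance}: Tring→Irby 2·14=28, Wirral→Irby 7·10=70, Milton→Vance 2·12=24, Galt→Brent 2·6=12, Largo→Brent 5·7=35, Pell→Irby 5·4=20. Service 189; fixed 31; total 220.

Total cost: 220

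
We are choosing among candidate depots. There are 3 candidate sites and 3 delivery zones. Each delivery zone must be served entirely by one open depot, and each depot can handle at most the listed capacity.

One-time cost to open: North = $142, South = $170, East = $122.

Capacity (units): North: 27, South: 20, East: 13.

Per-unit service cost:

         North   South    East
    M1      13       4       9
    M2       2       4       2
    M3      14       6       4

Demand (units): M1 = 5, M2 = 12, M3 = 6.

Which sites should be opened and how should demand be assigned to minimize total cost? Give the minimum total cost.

Open {North}: M1→North 13·5=65, M2→North 2·12=24, M3→North 14·6=84.
Loads: North carries 23/27. Service 173; fixed 142; total 315.
Next best feasible plan costs 357.

Minimum total cost: 315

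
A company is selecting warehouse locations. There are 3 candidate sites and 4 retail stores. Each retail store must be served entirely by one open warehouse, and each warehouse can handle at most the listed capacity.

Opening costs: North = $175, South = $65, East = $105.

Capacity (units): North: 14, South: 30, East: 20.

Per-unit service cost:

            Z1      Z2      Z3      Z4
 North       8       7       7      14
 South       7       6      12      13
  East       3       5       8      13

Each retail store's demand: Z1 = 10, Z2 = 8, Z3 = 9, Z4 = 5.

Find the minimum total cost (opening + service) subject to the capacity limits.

Minimum total cost: 385

Open {South, East}: Z1→East 3·10=30, Z2→South 6·8=48, Z3→East 8·9=72, Z4→South 13·5=65.
Loads: South carries 13/30, East carries 19/20. Service 215; fixed 170; total 385.
Next best feasible plan costs 413.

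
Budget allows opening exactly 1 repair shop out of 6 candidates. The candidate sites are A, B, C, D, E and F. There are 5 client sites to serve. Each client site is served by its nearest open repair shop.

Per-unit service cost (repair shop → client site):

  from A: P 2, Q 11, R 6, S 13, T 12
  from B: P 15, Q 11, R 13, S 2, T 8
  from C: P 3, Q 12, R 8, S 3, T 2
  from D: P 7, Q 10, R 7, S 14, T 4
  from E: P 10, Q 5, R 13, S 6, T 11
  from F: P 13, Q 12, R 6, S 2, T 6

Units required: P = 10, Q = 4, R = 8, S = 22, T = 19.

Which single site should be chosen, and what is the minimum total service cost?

Choose C only; total service cost 246.

With exactly 1 open, each client site uses its cheapest among the chosen.
{C}: P→C 3·10=30, Q→C 12·4=48, R→C 8·8=64, S→C 3·22=66, T→C 2·19=38. Service cost 246.
{F}: service cost 384
{B}: service cost 494
Among all 6 size-1 choices, {C} is lowest.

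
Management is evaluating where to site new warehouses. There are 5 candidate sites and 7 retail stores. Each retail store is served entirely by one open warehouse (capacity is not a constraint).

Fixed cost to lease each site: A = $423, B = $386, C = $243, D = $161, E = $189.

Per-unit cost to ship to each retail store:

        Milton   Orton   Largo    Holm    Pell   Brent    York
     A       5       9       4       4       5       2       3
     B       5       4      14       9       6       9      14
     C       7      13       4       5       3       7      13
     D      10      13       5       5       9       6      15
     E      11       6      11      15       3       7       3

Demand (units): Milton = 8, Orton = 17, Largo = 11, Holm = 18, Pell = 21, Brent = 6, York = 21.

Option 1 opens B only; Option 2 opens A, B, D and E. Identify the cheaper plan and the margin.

Option 1: {B}: Milton→B 5·8=40, Orton→B 4·17=68, Largo→B 14·11=154, Holm→B 9·18=162, Pell→B 6·21=126, Brent→B 9·6=54, York→B 14·21=294. Service 898; fixed 386; total 1284.
Option 2: {A, B, D, E}: Milton→A 5·8=40, Orton→B 4·17=68, Largo→A 4·11=44, Holm→A 4·18=72, Pell→E 3·21=63, Brent→A 2·6=12, York→A 3·21=63. Service 362; fixed 1159; total 1521.
Difference: |1284 − 1521| = 237.

Option 1 is cheaper by 237.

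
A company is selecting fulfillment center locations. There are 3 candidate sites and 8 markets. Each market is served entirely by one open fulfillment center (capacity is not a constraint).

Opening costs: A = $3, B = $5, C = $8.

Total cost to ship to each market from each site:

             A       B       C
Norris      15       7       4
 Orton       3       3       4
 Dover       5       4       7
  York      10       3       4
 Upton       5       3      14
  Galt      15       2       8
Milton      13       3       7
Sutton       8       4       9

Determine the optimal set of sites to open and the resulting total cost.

For any fixed open set, each market goes to its cheapest open site; total = fixed + service.
{B}: Norris→B 7, Orton→B 3, Dover→B 4, York→B 3, Upton→B 3, Galt→B 2, Milton→B 3, Sutton→B 4. Service 29; fixed 5; total 34.
{A, B}: Norris→B 7, Orton→A 3, Dover→B 4, York→B 3, Upton→B 3, Galt→B 2, Milton→B 3, Sutton→B 4. Service 29; fixed 8; total 37.
{B, C}: Norris→C 4, Orton→B 3, Dover→B 4, York→B 3, Upton→B 3, Galt→B 2, Milton→B 3, Sutton→B 4. Service 26; fixed 13; total 39.
{A, B, C}: Norris→C 4, Orton→A 3, Dover→B 4, York→B 3, Upton→B 3, Galt→B 2, Milton→B 3, Sutton→B 4. Service 26; fixed 16; total 42.
No other subset beats 34.

Open B only; minimum total cost 34.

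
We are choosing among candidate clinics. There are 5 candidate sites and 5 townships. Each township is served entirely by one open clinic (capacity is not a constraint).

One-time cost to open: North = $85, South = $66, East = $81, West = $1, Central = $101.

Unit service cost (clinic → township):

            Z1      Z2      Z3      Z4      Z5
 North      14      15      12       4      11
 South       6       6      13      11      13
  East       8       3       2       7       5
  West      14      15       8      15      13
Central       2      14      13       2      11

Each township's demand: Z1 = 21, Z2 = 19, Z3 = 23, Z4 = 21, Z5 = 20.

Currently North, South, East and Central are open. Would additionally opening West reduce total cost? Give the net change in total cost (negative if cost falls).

No — net change +1 (cost rises by 1).

Current service cost with {North, South, East, Central}: 287.
Adding West: each township re-picks its cheapest; new service cost 287, saving 0.
Extra fixed cost: 1. Net change = 1 − 0 = 1.
(Totals: 620 → 621.)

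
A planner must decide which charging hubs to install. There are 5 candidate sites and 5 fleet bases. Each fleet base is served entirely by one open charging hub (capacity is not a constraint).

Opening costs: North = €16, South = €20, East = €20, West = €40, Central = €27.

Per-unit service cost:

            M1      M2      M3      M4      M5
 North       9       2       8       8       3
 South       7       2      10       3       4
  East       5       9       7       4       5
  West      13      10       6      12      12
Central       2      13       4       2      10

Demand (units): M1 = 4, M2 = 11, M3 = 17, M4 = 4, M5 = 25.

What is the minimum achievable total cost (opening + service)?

Minimum total cost: 224

For any fixed open set, each fleet base goes to its cheapest open site; total = fixed + service.
{North, Central}: M1→Central 2·4=8, M2→North 2·11=22, M3→Central 4·17=68, M4→Central 2·4=8, M5→North 3·25=75. Service 181; fixed 43; total 224.
{North, South, Central}: service 181 + fixed 63 = 244
{North, East, Central}: M1→Central 2·4=8, M2→North 2·11=22, M3→Central 4·17=68, M4→Central 2·4=8, M5→North 3·25=75. Service 181; fixed 63; total 244.
{North, South, East, West, Central}: service 181 + fixed 123 = 304
No other subset beats 224.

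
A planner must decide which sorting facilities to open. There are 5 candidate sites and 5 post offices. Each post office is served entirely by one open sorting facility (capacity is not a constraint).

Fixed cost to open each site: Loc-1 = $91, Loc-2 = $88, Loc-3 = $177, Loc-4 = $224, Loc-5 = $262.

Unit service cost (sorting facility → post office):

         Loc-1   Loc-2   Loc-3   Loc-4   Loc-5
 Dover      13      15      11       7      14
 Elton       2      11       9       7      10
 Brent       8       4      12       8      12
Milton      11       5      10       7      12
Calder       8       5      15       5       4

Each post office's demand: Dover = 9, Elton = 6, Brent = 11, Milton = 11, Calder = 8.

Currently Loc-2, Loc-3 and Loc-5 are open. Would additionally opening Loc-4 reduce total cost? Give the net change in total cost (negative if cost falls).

No — net change +176 (cost rises by 176).

Current service cost with {Loc-2, Loc-3, Loc-5}: 284.
Adding Loc-4: each post office re-picks its cheapest; new service cost 236, saving 48.
Extra fixed cost: 224. Net change = 224 − 48 = 176.
(Totals: 811 → 987.)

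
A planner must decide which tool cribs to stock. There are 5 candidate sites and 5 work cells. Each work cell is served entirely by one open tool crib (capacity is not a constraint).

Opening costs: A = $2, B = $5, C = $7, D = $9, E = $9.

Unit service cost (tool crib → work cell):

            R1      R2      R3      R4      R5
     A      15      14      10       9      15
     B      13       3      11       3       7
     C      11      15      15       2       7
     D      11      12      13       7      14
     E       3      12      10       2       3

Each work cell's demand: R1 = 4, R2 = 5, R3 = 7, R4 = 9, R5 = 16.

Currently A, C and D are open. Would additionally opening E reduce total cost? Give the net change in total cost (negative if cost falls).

Yes — net change −87 (cost falls by 87).

Current service cost with {A, C, D}: 304.
Adding E: each work cell re-picks its cheapest; new service cost 208, saving 96.
Extra fixed cost: 9. Net change = 9 − 96 = -87.
(Totals: 322 → 235.)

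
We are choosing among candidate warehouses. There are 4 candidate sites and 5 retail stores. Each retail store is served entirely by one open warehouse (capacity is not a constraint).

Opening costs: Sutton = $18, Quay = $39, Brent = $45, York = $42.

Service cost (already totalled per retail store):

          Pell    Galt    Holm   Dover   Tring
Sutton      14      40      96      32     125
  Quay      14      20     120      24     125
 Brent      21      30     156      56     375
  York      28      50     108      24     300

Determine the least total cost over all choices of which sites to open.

Minimum total cost: 325

For any fixed open set, each retail store goes to its cheapest open site; total = fixed + service.
{Sutton}: Pell→Sutton 14, Galt→Sutton 40, Holm→Sutton 96, Dover→Sutton 32, Tring→Sutton 125. Service 307; fixed 18; total 325.
{Sutton, Quay}: service 279 + fixed 57 = 336
{Quay}: service 303 + fixed 39 = 342
{Sutton, Quay, Brent, York}: Pell→Sutton 14, Galt→Quay 20, Holm→Sutton 96, Dover→Quay 24, Tring→Sutton 125. Service 279; fixed 144; total 423.
No other subset beats 325.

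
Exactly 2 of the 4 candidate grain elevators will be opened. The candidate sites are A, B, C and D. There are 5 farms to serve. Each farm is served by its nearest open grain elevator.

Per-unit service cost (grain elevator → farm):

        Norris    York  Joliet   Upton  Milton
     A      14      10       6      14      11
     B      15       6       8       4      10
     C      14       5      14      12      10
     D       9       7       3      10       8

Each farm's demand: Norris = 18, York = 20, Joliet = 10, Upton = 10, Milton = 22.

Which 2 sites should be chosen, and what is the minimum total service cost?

Choose B and D; total service cost 528.

With exactly 2 open, each farm uses its cheapest among the chosen.
{B, D}: Norris→D 9·18=162, York→B 6·20=120, Joliet→D 3·10=30, Upton→B 4·10=40, Milton→D 8·22=176. Service cost 528.
{C, D}: service cost 568
{A, D}: service cost 608
Among all 6 size-2 choices, {B, D} is lowest.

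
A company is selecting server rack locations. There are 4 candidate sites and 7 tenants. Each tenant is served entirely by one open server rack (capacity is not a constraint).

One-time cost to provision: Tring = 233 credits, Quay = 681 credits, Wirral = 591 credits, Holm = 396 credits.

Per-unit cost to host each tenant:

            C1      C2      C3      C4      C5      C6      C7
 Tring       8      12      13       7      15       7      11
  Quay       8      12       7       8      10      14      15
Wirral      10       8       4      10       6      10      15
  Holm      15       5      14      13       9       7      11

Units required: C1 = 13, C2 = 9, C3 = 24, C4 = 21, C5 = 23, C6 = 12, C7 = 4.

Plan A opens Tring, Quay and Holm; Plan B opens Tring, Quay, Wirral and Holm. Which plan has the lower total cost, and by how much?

Plan A: {Tring, Quay, Holm}: C1→Tring 8·13=104, C2→Holm 5·9=45, C3→Quay 7·24=168, C4→Tring 7·21=147, C5→Holm 9·23=207, C6→Tring 7·12=84, C7→Tring 11·4=44. Service 799; fixed 1310; total 2109.
Plan B: {Tring, Quay, Wirral, Holm}: C1→Tring 8·13=104, C2→Holm 5·9=45, C3→Wirral 4·24=96, C4→Tring 7·21=147, C5→Wirral 6·23=138, C6→Tring 7·12=84, C7→Tring 11·4=44. Service 658; fixed 1901; total 2559.
Difference: |2109 − 2559| = 450.

Plan A is cheaper by 450.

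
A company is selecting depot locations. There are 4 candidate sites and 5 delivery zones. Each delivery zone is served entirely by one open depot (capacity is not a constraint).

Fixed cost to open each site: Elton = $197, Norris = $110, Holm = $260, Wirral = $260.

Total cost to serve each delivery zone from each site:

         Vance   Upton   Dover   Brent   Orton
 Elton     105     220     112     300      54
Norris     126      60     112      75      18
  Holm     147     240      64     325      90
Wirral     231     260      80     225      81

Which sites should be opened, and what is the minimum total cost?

For any fixed open set, each delivery zone goes to its cheapest open site; total = fixed + service.
{Norris}: Vance→Norris 126, Upton→Norris 60, Dover→Norris 112, Brent→Norris 75, Orton→Norris 18. Service 391; fixed 110; total 501.
{Elton, Norris}: Vance→Elton 105, Upton→Norris 60, Dover→Elton 112, Brent→Norris 75, Orton→Norris 18. Service 370; fixed 307; total 677.
{Norris, Holm}: Vance→Norris 126, Upton→Norris 60, Dover→Holm 64, Brent→Norris 75, Orton→Norris 18. Service 343; fixed 370; total 713.
{Elton, Norris, Holm, Wirral}: service 322 + fixed 827 = 1149
No other subset beats 501.

Open Norris only; minimum total cost 501.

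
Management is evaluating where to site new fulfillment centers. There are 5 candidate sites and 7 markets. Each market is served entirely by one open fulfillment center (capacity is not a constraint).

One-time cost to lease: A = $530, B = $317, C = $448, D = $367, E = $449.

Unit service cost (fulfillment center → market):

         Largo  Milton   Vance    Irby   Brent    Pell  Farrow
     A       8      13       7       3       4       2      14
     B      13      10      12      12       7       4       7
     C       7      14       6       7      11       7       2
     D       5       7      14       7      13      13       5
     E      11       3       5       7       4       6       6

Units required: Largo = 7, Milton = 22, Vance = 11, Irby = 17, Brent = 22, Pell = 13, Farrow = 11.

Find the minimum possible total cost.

For any fixed open set, each market goes to its cheapest open site; total = fixed + service.
{E}: Largo→E 11·7=77, Milton→E 3·22=66, Vance→E 5·11=55, Irby→E 7·17=119, Brent→E 4·22=88, Pell→E 6·13=78, Farrow→E 6·11=66. Service 549; fixed 449; total 998.
{B}: service 930 + fixed 317 = 1247
{A}: service 738 + fixed 530 = 1268
{A, B, C, D, E}: Largo→D 5·7=35, Milton→E 3·22=66, Vance→E 5·11=55, Irby→A 3·17=51, Brent→A 4·22=88, Pell→A 2·13=26, Farrow→C 2·11=22. Service 343; fixed 2111; total 2454.
No other subset beats 998.

Minimum total cost: 998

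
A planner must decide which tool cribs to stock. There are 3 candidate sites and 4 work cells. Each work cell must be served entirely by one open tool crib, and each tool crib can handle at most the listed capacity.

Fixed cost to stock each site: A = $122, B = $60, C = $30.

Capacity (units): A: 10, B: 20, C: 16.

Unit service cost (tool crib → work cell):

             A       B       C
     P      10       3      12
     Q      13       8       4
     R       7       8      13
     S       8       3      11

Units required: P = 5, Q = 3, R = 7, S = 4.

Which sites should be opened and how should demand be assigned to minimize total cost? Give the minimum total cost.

Minimum total cost: 167

Open {B}: P→B 3·5=15, Q→B 8·3=24, R→B 8·7=56, S→B 3·4=12.
Loads: B carries 19/20. Service 107; fixed 60; total 167.
Next best feasible plan costs 185.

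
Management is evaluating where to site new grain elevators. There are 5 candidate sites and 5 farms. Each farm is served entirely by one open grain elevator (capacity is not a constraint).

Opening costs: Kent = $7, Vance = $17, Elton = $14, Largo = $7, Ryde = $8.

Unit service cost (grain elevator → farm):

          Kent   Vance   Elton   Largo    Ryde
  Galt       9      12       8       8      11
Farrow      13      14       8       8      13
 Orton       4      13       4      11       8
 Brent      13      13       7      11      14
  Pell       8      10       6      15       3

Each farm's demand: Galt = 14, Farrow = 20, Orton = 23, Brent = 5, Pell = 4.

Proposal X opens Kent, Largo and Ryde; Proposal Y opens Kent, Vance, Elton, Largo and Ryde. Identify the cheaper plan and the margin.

Proposal X is cheaper by 11.

Proposal X: {Kent, Largo, Ryde}: Galt→Largo 8·14=112, Farrow→Largo 8·20=160, Orton→Kent 4·23=92, Brent→Largo 11·5=55, Pell→Ryde 3·4=12. Service 431; fixed 22; total 453.
Proposal Y: {Kent, Vance, Elton, Largo, Ryde}: Galt→Elton 8·14=112, Farrow→Elton 8·20=160, Orton→Kent 4·23=92, Brent→Elton 7·5=35, Pell→Ryde 3·4=12. Service 411; fixed 53; total 464.
Difference: |453 − 464| = 11.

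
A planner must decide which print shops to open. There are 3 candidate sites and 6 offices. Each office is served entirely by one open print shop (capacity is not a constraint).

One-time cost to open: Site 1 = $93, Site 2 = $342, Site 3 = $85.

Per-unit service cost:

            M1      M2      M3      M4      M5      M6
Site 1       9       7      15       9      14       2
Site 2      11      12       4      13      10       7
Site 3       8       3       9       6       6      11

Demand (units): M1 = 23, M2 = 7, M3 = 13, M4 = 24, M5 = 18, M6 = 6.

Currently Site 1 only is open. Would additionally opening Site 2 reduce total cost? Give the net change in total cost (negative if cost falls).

No — net change +127 (cost rises by 127).

Current service cost with {Site 1}: 931.
Adding Site 2: each office re-picks its cheapest; new service cost 716, saving 215.
Extra fixed cost: 342. Net change = 342 − 215 = 127.
(Totals: 1024 → 1151.)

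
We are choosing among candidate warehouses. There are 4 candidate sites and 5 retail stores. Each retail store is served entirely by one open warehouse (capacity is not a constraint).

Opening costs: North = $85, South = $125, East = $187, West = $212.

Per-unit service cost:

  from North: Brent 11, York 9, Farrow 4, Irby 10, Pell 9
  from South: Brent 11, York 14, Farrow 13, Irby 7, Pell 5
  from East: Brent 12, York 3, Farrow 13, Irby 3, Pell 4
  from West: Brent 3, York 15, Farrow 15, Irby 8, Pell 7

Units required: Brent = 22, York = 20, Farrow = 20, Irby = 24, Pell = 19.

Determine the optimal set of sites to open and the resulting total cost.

For any fixed open set, each retail store goes to its cheapest open site; total = fixed + service.
{North, East}: Brent→North 11·22=242, York→East 3·20=60, Farrow→North 4·20=80, Irby→East 3·24=72, Pell→East 4·19=76. Service 530; fixed 272; total 802.
{North, East, West}: service 354 + fixed 484 = 838
{East}: Brent→East 12·22=264, York→East 3·20=60, Farrow→East 13·20=260, Irby→East 3·24=72, Pell→East 4·19=76. Service 732; fixed 187; total 919.
{North, South, East, West}: Brent→West 3·22=66, York→East 3·20=60, Farrow→North 4·20=80, Irby→East 3·24=72, Pell→East 4·19=76. Service 354; fixed 609; total 963.
(All 15 nonempty subsets were checked; North and East is lowest.)

Open North and East; minimum total cost 802.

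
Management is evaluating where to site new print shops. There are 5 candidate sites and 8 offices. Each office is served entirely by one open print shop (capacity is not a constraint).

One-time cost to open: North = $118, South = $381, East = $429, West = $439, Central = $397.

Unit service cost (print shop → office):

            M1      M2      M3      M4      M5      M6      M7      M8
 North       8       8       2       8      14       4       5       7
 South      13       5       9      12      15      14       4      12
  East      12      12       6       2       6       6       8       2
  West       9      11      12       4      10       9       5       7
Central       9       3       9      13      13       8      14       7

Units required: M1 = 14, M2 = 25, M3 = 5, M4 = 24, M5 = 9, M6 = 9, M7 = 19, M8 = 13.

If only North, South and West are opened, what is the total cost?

Each office is assigned to its cheapest site among the open ones.
{North, South, West}: M1→North 8·14=112, M2→South 5·25=125, M3→North 2·5=10, M4→West 4·24=96, M5→West 10·9=90, M6→North 4·9=36, M7→South 4·19=76, M8→North 7·13=91. Service 636; fixed 938; total 1574.

Total cost: 1574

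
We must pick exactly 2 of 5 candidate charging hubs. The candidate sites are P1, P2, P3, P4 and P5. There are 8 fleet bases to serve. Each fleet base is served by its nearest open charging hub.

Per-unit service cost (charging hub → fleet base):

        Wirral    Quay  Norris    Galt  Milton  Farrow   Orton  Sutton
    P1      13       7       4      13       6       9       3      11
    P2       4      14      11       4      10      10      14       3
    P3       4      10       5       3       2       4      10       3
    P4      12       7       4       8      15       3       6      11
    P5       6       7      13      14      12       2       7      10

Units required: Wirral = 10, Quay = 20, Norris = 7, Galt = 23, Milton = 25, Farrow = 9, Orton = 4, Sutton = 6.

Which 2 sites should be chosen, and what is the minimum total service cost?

Choose P1 and P3; total service cost 393.

With exactly 2 open, each fleet base uses its cheapest among the chosen.
{P1, P3}: Wirral→P3 4·10=40, Quay→P1 7·20=140, Norris→P1 4·7=28, Galt→P3 3·23=69, Milton→P3 2·25=50, Farrow→P3 4·9=36, Orton→P1 3·4=12, Sutton→P3 3·6=18. Service cost 393.
{P3, P4}: service cost 396
{P3, P5}: service cost 398
Among all 10 size-2 choices, {P1, P3} is lowest.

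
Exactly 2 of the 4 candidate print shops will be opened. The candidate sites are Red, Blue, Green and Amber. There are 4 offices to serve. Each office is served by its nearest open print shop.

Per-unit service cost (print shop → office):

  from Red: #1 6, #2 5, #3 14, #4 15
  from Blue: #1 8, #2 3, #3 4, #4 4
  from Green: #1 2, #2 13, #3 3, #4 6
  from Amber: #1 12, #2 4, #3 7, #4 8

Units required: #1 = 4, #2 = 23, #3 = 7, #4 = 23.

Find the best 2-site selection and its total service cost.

Choose Blue and Green; total service cost 190.

With exactly 2 open, each office uses its cheapest among the chosen.
{Blue, Green}: #1→Green 2·4=8, #2→Blue 3·23=69, #3→Green 3·7=21, #4→Blue 4·23=92. Service cost 190.
{Red, Blue}: service cost 213
{Blue, Amber}: service cost 221
Among all 6 size-2 choices, {Blue, Green} is lowest.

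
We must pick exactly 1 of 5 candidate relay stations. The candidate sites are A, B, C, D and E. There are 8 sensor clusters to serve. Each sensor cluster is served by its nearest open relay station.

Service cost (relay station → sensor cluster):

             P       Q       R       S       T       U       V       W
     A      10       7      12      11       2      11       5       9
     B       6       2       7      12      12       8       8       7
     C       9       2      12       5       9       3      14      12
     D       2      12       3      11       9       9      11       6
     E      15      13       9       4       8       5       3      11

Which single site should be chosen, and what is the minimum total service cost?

With exactly 1 open, each sensor cluster uses its cheapest among the chosen.
{B}: P→B 6, Q→B 2, R→B 7, S→B 12, T→B 12, U→B 8, V→B 8, W→B 7. Service cost 62.
{D}: service cost 63
{C}: service cost 66
Among all 5 size-1 choices, {B} is lowest.

Choose B only; total service cost 62.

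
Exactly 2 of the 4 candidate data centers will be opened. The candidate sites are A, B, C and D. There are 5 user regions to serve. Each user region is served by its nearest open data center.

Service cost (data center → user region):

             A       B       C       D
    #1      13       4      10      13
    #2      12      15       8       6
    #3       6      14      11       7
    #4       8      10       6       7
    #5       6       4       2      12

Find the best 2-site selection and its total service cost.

Choose B and D; total service cost 28.

With exactly 2 open, each user region uses its cheapest among the chosen.
{B, D}: #1→B 4, #2→D 6, #3→D 7, #4→D 7, #5→B 4. Service cost 28.
{B, C}: service cost 31
{C, D}: service cost 31
Among all 6 size-2 choices, {B, D} is lowest.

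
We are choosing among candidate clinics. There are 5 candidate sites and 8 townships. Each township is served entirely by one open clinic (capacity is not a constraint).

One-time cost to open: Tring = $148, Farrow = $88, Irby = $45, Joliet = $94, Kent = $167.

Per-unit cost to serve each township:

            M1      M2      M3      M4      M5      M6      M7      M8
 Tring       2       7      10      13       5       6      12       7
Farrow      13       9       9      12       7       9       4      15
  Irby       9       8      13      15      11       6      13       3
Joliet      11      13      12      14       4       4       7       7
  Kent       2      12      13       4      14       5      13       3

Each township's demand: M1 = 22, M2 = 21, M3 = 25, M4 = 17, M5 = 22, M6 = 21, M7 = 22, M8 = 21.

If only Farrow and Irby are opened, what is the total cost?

Total cost: 1359

Each township is assigned to its cheapest site among the open ones.
{Farrow, Irby}: M1→Irby 9·22=198, M2→Irby 8·21=168, M3→Farrow 9·25=225, M4→Farrow 12·17=204, M5→Farrow 7·22=154, M6→Irby 6·21=126, M7→Farrow 4·22=88, M8→Irby 3·21=63. Service 1226; fixed 133; total 1359.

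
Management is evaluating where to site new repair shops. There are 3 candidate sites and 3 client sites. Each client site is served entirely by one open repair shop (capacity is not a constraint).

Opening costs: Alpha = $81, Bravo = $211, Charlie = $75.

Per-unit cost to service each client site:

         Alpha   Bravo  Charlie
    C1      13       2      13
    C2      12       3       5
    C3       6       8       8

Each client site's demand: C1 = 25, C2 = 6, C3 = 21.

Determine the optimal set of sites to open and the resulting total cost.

Open Bravo only; minimum total cost 447.

For any fixed open set, each client site goes to its cheapest open site; total = fixed + service.
{Bravo}: C1→Bravo 2·25=50, C2→Bravo 3·6=18, C3→Bravo 8·21=168. Service 236; fixed 211; total 447.
{Alpha, Bravo}: service 194 + fixed 292 = 486
{Bravo, Charlie}: service 236 + fixed 286 = 522
{Alpha, Bravo, Charlie}: service 194 + fixed 367 = 561
No other subset beats 447.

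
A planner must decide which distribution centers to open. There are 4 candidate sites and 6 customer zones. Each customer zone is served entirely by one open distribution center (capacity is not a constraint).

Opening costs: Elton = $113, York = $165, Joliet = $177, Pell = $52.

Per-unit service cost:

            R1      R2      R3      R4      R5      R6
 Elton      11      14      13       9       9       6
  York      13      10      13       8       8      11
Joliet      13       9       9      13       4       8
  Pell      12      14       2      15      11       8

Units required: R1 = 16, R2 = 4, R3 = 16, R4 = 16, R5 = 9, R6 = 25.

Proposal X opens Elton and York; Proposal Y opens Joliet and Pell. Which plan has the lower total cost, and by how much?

Proposal Y is cheaper by 119.

Proposal X: {Elton, York}: R1→Elton 11·16=176, R2→York 10·4=40, R3→Elton 13·16=208, R4→York 8·16=128, R5→York 8·9=72, R6→Elton 6·25=150. Service 774; fixed 278; total 1052.
Proposal Y: {Joliet, Pell}: R1→Pell 12·16=192, R2→Joliet 9·4=36, R3→Pell 2·16=32, R4→Joliet 13·16=208, R5→Joliet 4·9=36, R6→Joliet 8·25=200. Service 704; fixed 229; total 933.
Difference: |1052 − 933| = 119.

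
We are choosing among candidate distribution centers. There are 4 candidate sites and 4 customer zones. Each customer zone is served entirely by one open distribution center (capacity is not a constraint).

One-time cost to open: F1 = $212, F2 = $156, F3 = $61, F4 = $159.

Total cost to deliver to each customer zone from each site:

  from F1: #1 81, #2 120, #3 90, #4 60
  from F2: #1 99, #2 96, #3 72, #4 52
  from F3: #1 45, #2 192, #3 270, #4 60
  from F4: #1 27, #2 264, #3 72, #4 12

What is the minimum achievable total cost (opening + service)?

For any fixed open set, each customer zone goes to its cheapest open site; total = fixed + service.
{F2}: #1→F2 99, #2→F2 96, #3→F2 72, #4→F2 52. Service 319; fixed 156; total 475.
{F2, F3}: service 265 + fixed 217 = 482
{F2, F4}: service 207 + fixed 315 = 522
{F1, F2, F3, F4}: service 207 + fixed 588 = 795
No other subset beats 475.

Minimum total cost: 475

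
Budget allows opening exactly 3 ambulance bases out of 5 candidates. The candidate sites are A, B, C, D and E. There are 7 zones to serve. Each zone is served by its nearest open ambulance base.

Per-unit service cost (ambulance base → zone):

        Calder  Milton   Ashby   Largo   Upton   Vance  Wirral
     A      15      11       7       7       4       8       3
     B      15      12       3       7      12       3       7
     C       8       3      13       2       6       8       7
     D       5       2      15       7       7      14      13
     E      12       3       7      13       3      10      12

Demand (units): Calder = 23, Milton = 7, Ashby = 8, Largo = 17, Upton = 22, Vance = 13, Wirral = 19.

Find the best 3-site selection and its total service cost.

Choose A, B and C; total service cost 447.

With exactly 3 open, each zone uses its cheapest among the chosen.
{A, B, C}: Calder→C 8·23=184, Milton→C 3·7=21, Ashby→B 3·8=24, Largo→C 2·17=34, Upton→A 4·22=88, Vance→B 3·13=39, Wirral→A 3·19=57. Service cost 447.
{A, B, D}: service cost 456
{A, C, D}: service cost 468
Among all 10 size-3 choices, {A, B, C} is lowest.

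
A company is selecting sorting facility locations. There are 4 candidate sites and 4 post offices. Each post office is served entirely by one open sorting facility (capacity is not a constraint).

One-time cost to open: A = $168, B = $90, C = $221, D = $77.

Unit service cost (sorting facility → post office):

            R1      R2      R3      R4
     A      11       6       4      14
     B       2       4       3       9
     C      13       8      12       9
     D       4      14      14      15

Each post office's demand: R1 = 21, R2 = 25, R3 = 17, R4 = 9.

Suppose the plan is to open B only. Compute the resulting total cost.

Total cost: 364

Each post office is assigned to its cheapest site among the open ones.
{B}: R1→B 2·21=42, R2→B 4·25=100, R3→B 3·17=51, R4→B 9·9=81. Service 274; fixed 90; total 364.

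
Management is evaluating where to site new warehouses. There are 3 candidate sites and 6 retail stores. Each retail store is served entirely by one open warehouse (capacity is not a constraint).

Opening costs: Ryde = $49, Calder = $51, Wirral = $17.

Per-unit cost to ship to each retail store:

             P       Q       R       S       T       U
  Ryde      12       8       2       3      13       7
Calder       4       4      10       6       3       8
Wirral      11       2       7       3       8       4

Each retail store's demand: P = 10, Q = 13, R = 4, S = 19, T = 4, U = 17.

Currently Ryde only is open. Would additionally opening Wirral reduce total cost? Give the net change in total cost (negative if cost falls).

Current service cost with {Ryde}: 460.
Adding Wirral: each retail store re-picks its cheapest; new service cost 301, saving 159.
Extra fixed cost: 17. Net change = 17 − 159 = -142.
(Totals: 509 → 367.)

Yes — net change −142 (cost falls by 142).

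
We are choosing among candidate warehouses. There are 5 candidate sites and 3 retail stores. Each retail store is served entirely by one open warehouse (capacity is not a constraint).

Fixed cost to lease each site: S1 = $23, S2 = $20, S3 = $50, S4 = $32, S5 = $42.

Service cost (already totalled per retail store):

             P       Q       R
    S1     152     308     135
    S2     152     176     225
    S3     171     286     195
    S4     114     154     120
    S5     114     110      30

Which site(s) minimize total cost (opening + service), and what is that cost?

For any fixed open set, each retail store goes to its cheapest open site; total = fixed + service.
{S5}: P→S5 114, Q→S5 110, R→S5 30. Service 254; fixed 42; total 296.
{S2, S5}: service 254 + fixed 62 = 316
{S1, S5}: service 254 + fixed 65 = 319
{S1, S2, S3, S4, S5}: P→S4 114, Q→S5 110, R→S5 30. Service 254; fixed 167; total 421.
No other subset beats 296.

Open S5 only; minimum total cost 296.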